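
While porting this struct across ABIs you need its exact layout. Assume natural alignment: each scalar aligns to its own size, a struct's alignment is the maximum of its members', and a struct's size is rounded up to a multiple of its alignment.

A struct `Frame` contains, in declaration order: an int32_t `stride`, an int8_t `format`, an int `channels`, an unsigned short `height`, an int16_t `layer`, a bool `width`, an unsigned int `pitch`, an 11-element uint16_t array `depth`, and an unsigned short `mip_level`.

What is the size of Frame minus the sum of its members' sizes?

@0: stride [4B, align 4] → 4
@4: format [1B, align 1] → 5
+3 pad (align 4)
@8: channels [4B, align 4] → 12
@12: height [2B, align 2] → 14
@14: layer [2B, align 2] → 16
@16: width [1B, align 1] → 17
+3 pad (align 4)
@20: pitch [4B, align 4] → 24
@24: depth [22B, align 2] → 46
@46: mip_level [2B, align 2] → 48
size 48, align 4
data bytes 42, size 48 → padding 6

6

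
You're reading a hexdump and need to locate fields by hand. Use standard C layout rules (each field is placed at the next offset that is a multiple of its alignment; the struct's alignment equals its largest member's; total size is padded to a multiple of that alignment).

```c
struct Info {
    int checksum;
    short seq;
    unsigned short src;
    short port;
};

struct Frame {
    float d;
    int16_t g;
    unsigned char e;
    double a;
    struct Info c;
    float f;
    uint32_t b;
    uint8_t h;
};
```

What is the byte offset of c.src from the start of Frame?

Info: @0: checksum [4B, align 4] → 4; @4: seq [2B, align 2] → 6; @6: src [2B, align 2] → 8; @8: port [2B, align 2] → 10; +2 tail pad (align 4); size 12, align 4
@0: d [4B, align 4] → 4
@4: g [2B, align 2] → 6
@6: e [1B, align 1] → 7
+1 pad (align 8)
@8: a [8B, align 8] → 16
@16: c [12B, align 4] → 28
within Info: src at 6
16 + 6 = 22

22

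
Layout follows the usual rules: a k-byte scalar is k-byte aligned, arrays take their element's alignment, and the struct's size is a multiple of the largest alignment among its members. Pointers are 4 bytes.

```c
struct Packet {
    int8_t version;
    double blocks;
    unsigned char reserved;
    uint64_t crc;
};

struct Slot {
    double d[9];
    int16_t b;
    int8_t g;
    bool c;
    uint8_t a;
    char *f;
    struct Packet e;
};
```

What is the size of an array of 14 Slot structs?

1680

Packet: 0..1  version  (1B, 1-aligned); 1..8  -- padding (7B); 8..16  blocks  (8B, 8-aligned); 16..17  reserved  (1B, 1-aligned); 17..24  -- padding (7B); 24..32  crc  (8B, 8-aligned); sizeof = 32, alignof = 8
0..72  d  (72B, 8-aligned)
72..74  b  (2B, 2-aligned)
74..75  g  (1B, 1-aligned)
75..76  c  (1B, 1-aligned)
76..77  a  (1B, 1-aligned)
77..80  -- padding (3B)
80..84  f  (4B, 4-aligned)
84..88  -- padding (4B)
88..120  e  (32B, 8-aligned)
sizeof = 120, alignof = 8
array of 14: 14 × 120 = 1680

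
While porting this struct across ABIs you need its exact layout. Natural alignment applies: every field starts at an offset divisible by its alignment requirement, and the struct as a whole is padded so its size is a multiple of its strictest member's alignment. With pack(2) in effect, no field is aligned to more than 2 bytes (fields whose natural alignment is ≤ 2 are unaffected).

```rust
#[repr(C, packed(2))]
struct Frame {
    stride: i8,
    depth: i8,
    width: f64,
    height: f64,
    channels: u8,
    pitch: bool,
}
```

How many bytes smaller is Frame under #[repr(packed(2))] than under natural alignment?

12

natural layout:
  @0: stride [1B, align 1] → 1
  @1: depth [1B, align 1] → 2
  +6 pad (align 8)
  @8: width [8B, align 8] → 16
  @16: height [8B, align 8] → 24
  @24: channels [1B, align 1] → 25
  @25: pitch [1B, align 1] → 26
  +6 tail pad (align 8)
  size 32, align 8
packed(2) layout:
  @0: stride [1B, align 1] → 1
  @1: depth [1B, align 1] → 2
  @2: width [8B, align 2] → 10
  @10: height [8B, align 2] → 18
  @18: channels [1B, align 1] → 19
  @19: pitch [1B, align 1] → 20
  size 20, align 2
32 − 20 = 12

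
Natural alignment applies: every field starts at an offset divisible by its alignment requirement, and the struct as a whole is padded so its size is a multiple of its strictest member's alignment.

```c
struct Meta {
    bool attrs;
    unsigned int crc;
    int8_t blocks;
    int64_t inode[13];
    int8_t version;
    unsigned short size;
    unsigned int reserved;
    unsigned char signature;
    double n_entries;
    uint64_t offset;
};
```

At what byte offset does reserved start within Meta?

0..1  attrs  (1B, 1-aligned)
1..4  -- padding (3B)
4..8  crc  (4B, 4-aligned)
8..9  blocks  (1B, 1-aligned)
9..16  -- padding (7B)
16..120  inode  (104B, 8-aligned)
120..121  version  (1B, 1-aligned)
121..122  -- padding (1B)
122..124  size  (2B, 2-aligned)
124..128  reserved  (4B, 4-aligned)

124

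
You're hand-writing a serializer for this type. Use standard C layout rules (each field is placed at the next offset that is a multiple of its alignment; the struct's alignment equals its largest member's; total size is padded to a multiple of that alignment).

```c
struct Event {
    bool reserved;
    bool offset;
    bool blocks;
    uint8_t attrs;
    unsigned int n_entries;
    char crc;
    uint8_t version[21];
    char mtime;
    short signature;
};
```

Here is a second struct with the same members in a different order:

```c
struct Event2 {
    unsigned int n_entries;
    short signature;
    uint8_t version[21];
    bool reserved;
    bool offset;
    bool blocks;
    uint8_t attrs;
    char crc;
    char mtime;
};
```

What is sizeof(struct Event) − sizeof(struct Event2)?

0

@0: reserved [1B, align 1] → 1
@1: offset [1B, align 1] → 2
@2: blocks [1B, align 1] → 3
@3: attrs [1B, align 1] → 4
@4: n_entries [4B, align 4] → 8
@8: crc [1B, align 1] → 9
@9: version [21B, align 1] → 30
@30: mtime [1B, align 1] → 31
+1 pad (align 2)
@32: signature [2B, align 2] → 34
+2 tail pad (align 4)
size 36, align 4
— Event2 —
@0: n_entries [4B, align 4] → 4
@4: signature [2B, align 2] → 6
@6: version [21B, align 1] → 27
@27: reserved [1B, align 1] → 28
@28: offset [1B, align 1] → 29
@29: blocks [1B, align 1] → 30
@30: attrs [1B, align 1] → 31
@31: crc [1B, align 1] → 32
@32: mtime [1B, align 1] → 33
+3 tail pad (align 4)
size 36, align 4
36 − 36 = 0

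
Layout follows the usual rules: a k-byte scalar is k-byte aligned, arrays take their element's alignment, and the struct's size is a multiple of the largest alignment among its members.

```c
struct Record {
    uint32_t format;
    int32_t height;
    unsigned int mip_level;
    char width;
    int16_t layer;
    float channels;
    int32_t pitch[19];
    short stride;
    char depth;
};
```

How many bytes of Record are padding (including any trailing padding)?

@0: format [4B, align 4] → 4
@4: height [4B, align 4] → 8
@8: mip_level [4B, align 4] → 12
@12: width [1B, align 1] → 13
+1 pad (align 2)
@14: layer [2B, align 2] → 16
@16: channels [4B, align 4] → 20
@20: pitch [76B, align 4] → 96
@96: stride [2B, align 2] → 98
@98: depth [1B, align 1] → 99
+1 tail pad (align 4)
size 100, align 4
data bytes 98, size 100 → padding 2

2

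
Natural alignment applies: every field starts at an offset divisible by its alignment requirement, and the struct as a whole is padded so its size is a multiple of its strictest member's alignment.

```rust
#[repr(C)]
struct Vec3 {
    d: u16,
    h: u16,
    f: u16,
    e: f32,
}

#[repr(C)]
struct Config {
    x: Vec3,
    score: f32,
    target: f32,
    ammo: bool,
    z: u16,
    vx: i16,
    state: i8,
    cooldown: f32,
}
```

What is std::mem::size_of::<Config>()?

32 bytes

Vec3: d at 0 (size 2, align 2) → ends 2; h at 2 (size 2, align 2) → ends 4; f at 4 (size 2, align 2) → ends 6; pad 2 to align 4 for e; e at 8 (size 4, align 4) → ends 12; total 12 bytes, alignment 4
x at 0 (size 12, align 4) → ends 12
score at 12 (size 4, align 4) → ends 16
target at 16 (size 4, align 4) → ends 20
ammo at 20 (size 1, align 1) → ends 21
pad 1 to align 2 for z
z at 22 (size 2, align 2) → ends 24
vx at 24 (size 2, align 2) → ends 26
state at 26 (size 1, align 1) → ends 27
pad 1 to align 4 for cooldown
cooldown at 28 (size 4, align 4) → ends 32
total 32 bytes, alignment 4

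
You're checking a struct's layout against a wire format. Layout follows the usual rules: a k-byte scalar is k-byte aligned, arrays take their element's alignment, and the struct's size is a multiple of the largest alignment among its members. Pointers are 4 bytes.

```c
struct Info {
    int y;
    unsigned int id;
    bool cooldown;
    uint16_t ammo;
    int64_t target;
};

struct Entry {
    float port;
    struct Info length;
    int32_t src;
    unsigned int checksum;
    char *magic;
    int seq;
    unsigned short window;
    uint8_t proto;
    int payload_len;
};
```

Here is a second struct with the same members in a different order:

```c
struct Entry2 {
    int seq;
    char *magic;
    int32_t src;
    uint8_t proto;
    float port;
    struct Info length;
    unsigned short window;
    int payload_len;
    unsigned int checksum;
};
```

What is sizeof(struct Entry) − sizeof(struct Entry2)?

Info: y at 0 (size 4, align 4) → ends 4; id at 4 (size 4, align 4) → ends 8; cooldown at 8 (size 1, align 1) → ends 9; pad 1 to align 2 for ammo; ammo at 10 (size 2, align 2) → ends 12; pad 4 to align 8 for target; target at 16 (size 8, align 8) → ends 24; total 24 bytes, alignment 8
port at 0 (size 4, align 4) → ends 4
pad 4 to align 8 for length
length at 8 (size 24, align 8) → ends 32
src at 32 (size 4, align 4) → ends 36
checksum at 36 (size 4, align 4) → ends 40
magic at 40 (size 4, align 4) → ends 44
seq at 44 (size 4, align 4) → ends 48
window at 48 (size 2, align 2) → ends 50
proto at 50 (size 1, align 1) → ends 51
pad 1 to align 4 for payload_len
payload_len at 52 (size 4, align 4) → ends 56
total 56 bytes, alignment 8
— Entry2 —
seq at 0 (size 4, align 4) → ends 4
magic at 4 (size 4, align 4) → ends 8
src at 8 (size 4, align 4) → ends 12
proto at 12 (size 1, align 1) → ends 13
pad 3 to align 4 for port
port at 16 (size 4, align 4) → ends 20
pad 4 to align 8 for length
length at 24 (size 24, align 8) → ends 48
window at 48 (size 2, align 2) → ends 50
pad 2 to align 4 for payload_len
payload_len at 52 (size 4, align 4) → ends 56
checksum at 56 (size 4, align 4) → ends 60
tail pad 4 to reach multiple of 8
total 64 bytes, alignment 8
56 − 64 = -8

-8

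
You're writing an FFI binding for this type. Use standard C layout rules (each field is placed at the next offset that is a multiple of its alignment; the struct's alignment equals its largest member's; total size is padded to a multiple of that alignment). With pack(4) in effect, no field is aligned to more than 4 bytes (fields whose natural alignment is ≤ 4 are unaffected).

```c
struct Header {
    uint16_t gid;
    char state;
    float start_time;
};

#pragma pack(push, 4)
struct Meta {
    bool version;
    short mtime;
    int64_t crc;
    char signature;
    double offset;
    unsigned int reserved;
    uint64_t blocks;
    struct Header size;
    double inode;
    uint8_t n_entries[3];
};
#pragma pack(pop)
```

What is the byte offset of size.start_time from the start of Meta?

40

Header: 0..2  gid  (2B, 2-aligned); 2..3  state  (1B, 1-aligned); 3..4  -- padding (1B); 4..8  start_time  (4B, 4-aligned); sizeof = 8, alignof = 4
0..1  version  (1B, 1-aligned)
1..2  -- padding (1B)
2..4  mtime  (2B, 2-aligned)
4..12  crc  (8B, 4-aligned)
12..13  signature  (1B, 1-aligned)
13..16  -- padding (3B)
16..24  offset  (8B, 4-aligned)
24..28  reserved  (4B, 4-aligned)
28..36  blocks  (8B, 4-aligned)
36..44  size  (8B, 4-aligned)
within Header: start_time at 4
36 + 4 = 40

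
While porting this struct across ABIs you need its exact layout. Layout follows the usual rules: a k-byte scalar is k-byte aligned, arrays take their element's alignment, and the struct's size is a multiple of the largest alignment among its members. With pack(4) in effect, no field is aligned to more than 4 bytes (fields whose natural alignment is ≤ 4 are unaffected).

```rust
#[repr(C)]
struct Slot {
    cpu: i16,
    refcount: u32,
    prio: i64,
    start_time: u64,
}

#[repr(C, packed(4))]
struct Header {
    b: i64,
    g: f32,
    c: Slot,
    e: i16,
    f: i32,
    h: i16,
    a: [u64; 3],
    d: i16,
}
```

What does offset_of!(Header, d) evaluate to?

72

Slot: cpu at 0 (size 2, align 2) → ends 2; pad 2 to align 4 for refcount; refcount at 4 (size 4, align 4) → ends 8; prio at 8 (size 8, align 8) → ends 16; start_time at 16 (size 8, align 8) → ends 24; total 24 bytes, alignment 8
b at 0 (size 8, align 4) → ends 8
g at 8 (size 4, align 4) → ends 12
c at 12 (size 24, align 4) → ends 36
e at 36 (size 2, align 2) → ends 38
pad 2 to align 4 for f
f at 40 (size 4, align 4) → ends 44
h at 44 (size 2, align 2) → ends 46
pad 2 to align 4 for a
a at 48 (size 24, align 4) → ends 72
d at 72 (size 2, align 2) → ends 74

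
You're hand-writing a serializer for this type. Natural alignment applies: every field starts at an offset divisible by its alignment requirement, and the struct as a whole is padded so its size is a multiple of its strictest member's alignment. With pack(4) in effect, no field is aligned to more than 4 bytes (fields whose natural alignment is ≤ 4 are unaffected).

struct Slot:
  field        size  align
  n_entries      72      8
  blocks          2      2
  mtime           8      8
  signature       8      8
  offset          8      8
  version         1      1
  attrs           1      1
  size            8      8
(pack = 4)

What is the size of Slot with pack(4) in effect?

112

0..72  n_entries  (72B, 4-aligned)
72..74  blocks  (2B, 2-aligned)
74..76  -- padding (2B)
76..84  mtime  (8B, 4-aligned)
84..92  signature  (8B, 4-aligned)
92..100  offset  (8B, 4-aligned)
100..101  version  (1B, 1-aligned)
101..102  attrs  (1B, 1-aligned)
102..104  -- padding (2B)
104..112  size  (8B, 4-aligned)
sizeof = 112, alignof = 4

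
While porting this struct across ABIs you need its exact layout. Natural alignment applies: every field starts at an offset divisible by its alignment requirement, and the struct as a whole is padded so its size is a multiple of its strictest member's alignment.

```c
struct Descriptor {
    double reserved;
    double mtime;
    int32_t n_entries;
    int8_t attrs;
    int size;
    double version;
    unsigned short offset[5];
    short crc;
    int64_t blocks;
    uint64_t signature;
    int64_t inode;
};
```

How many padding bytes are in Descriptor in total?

0..8  reserved  (8B, 8-aligned)
8..16  mtime  (8B, 8-aligned)
16..20  n_entries  (4B, 4-aligned)
20..21  attrs  (1B, 1-aligned)
21..24  -- padding (3B)
24..28  size  (4B, 4-aligned)
28..32  -- padding (4B)
32..40  version  (8B, 8-aligned)
40..50  offset  (10B, 2-aligned)
50..52  crc  (2B, 2-aligned)
52..56  -- padding (4B)
56..64  blocks  (8B, 8-aligned)
64..72  signature  (8B, 8-aligned)
72..80  inode  (8B, 8-aligned)
sizeof = 80, alignof = 8
data bytes 69, size 80 → padding 11

11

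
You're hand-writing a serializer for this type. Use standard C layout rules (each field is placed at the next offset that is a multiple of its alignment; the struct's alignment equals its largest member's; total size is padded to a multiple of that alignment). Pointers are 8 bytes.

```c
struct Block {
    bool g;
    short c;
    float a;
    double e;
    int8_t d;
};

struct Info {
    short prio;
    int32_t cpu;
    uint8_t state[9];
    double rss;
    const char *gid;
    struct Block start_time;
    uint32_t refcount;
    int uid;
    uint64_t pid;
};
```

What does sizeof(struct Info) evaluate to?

80

Block: @0: g [1B, align 1] → 1; +1 pad (align 2); @2: c [2B, align 2] → 4; @4: a [4B, align 4] → 8; @8: e [8B, align 8] → 16; @16: d [1B, align 1] → 17; +7 tail pad (align 8); size 24, align 8
@0: prio [2B, align 2] → 2
+2 pad (align 4)
@4: cpu [4B, align 4] → 8
@8: state [9B, align 1] → 17
+7 pad (align 8)
@24: rss [8B, align 8] → 32
@32: gid [8B, align 8] → 40
@40: start_time [24B, align 8] → 64
@64: refcount [4B, align 4] → 68
@68: uid [4B, align 4] → 72
@72: pid [8B, align 8] → 80
size 80, align 8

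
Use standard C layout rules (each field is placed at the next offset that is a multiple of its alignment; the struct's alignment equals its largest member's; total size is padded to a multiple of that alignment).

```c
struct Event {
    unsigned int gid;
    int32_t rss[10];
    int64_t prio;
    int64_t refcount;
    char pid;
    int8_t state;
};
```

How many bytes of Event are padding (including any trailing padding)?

@0: gid [4B, align 4] → 4
@4: rss [40B, align 4] → 44
+4 pad (align 8)
@48: prio [8B, align 8] → 56
@56: refcount [8B, align 8] → 64
@64: pid [1B, align 1] → 65
@65: state [1B, align 1] → 66
+6 tail pad (align 8)
size 72, align 8
data bytes 62, size 72 → padding 10

10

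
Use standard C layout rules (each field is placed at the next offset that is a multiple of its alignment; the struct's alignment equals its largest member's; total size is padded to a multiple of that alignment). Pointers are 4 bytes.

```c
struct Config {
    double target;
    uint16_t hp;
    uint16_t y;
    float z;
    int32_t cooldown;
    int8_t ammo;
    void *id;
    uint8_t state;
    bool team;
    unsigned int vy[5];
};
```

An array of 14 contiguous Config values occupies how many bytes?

784

@0: target [8B, align 8] → 8
@8: hp [2B, align 2] → 10
@10: y [2B, align 2] → 12
@12: z [4B, align 4] → 16
@16: cooldown [4B, align 4] → 20
@20: ammo [1B, align 1] → 21
+3 pad (align 4)
@24: id [4B, align 4] → 28
@28: state [1B, align 1] → 29
@29: team [1B, align 1] → 30
+2 pad (align 4)
@32: vy [20B, align 4] → 52
+4 tail pad (align 8)
size 56, align 8
array of 14: 14 × 56 = 784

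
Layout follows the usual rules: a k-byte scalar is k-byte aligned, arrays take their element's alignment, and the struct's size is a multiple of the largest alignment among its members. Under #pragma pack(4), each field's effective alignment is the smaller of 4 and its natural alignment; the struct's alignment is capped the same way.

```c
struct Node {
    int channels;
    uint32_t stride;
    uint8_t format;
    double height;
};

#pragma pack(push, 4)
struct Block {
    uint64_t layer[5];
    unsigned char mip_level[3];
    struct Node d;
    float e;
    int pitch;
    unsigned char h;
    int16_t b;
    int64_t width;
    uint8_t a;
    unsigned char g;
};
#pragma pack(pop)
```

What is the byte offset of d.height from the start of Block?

Node: channels at 0 (size 4, align 4) → ends 4; stride at 4 (size 4, align 4) → ends 8; format at 8 (size 1, align 1) → ends 9; pad 7 to align 8 for height; height at 16 (size 8, align 8) → ends 24; total 24 bytes, alignment 8
layer at 0 (size 40, align 4) → ends 40
mip_level at 40 (size 3, align 1) → ends 43
pad 1 to align 4 for d
d at 44 (size 24, align 4) → ends 68
within Node: height at 16
44 + 16 = 60

60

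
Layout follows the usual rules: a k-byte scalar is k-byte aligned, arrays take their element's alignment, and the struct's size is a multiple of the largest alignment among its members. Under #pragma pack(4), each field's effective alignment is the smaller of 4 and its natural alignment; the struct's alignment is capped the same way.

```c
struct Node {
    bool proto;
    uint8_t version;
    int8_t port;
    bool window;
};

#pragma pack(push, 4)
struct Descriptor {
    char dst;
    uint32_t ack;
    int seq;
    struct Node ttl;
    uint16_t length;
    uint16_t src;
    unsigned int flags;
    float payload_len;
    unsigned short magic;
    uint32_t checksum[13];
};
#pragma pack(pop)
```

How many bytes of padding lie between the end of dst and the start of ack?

3

Node: @0: proto [1B, align 1] → 1; @1: version [1B, align 1] → 2; @2: port [1B, align 1] → 3; @3: window [1B, align 1] → 4; size 4, align 1
@0: dst [1B, align 1] → 1
+3 pad (align 4)
@4: ack [4B, align 4] → 8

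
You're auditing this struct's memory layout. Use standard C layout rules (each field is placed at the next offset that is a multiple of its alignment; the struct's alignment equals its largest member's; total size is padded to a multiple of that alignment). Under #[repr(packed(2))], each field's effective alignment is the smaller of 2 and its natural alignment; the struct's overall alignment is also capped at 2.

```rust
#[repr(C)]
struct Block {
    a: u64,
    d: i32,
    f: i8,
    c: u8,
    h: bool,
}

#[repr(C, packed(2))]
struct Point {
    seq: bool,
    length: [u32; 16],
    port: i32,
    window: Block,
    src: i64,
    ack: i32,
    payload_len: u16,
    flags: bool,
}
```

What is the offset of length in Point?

2

Block: 0..8  a  (8B, 8-aligned); 8..12  d  (4B, 4-aligned); 12..13  f  (1B, 1-aligned); 13..14  c  (1B, 1-aligned); 14..15  h  (1B, 1-aligned); 15..16  -- tail padding (1B); sizeof = 16, alignof = 8
0..1  seq  (1B, 1-aligned)
1..2  -- padding (1B)
2..66  length  (64B, 2-aligned)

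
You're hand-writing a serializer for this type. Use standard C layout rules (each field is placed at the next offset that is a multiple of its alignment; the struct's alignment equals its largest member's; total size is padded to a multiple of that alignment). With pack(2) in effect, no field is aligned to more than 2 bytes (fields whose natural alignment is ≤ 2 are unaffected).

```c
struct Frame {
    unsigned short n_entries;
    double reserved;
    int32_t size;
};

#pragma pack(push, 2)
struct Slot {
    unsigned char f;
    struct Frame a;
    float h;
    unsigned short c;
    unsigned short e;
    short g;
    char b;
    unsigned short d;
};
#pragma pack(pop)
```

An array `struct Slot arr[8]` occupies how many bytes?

320

Frame: @0: n_entries [2B, align 2] → 2; +6 pad (align 8); @8: reserved [8B, align 8] → 16; @16: size [4B, align 4] → 20; +4 tail pad (align 8); size 24, align 8
@0: f [1B, align 1] → 1
+1 pad (align 2)
@2: a [24B, align 2] → 26
@26: h [4B, align 2] → 30
@30: c [2B, align 2] → 32
@32: e [2B, align 2] → 34
@34: g [2B, align 2] → 36
@36: b [1B, align 1] → 37
+1 pad (align 2)
@38: d [2B, align 2] → 40
size 40, align 2
array of 8: 8 × 40 = 320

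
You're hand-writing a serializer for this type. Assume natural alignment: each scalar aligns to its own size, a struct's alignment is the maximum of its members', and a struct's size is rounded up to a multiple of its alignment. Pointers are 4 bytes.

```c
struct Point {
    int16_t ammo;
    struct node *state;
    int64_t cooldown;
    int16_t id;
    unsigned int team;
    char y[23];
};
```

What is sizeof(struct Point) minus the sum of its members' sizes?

5

0..2  ammo  (2B, 2-aligned)
2..4  -- padding (2B)
4..8  state  (4B, 4-aligned)
8..16  cooldown  (8B, 8-aligned)
16..18  id  (2B, 2-aligned)
18..20  -- padding (2B)
20..24  team  (4B, 4-aligned)
24..47  y  (23B, 1-aligned)
47..48  -- tail padding (1B)
sizeof = 48, alignof = 8
data bytes 43, size 48 → padding 5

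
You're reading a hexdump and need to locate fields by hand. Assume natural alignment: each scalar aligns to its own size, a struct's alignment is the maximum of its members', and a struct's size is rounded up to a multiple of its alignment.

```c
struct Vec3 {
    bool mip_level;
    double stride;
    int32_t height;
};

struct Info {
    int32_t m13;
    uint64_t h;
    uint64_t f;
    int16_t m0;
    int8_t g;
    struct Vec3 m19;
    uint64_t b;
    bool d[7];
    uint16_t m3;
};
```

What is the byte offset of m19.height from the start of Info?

48

Vec3: 0..1  mip_level  (1B, 1-aligned); 1..8  -- padding (7B); 8..16  stride  (8B, 8-aligned); 16..20  height  (4B, 4-aligned); 20..24  -- tail padding (4B); sizeof = 24, alignof = 8
0..4  m13  (4B, 4-aligned)
4..8  -- padding (4B)
8..16  h  (8B, 8-aligned)
16..24  f  (8B, 8-aligned)
24..26  m0  (2B, 2-aligned)
26..27  g  (1B, 1-aligned)
27..32  -- padding (5B)
32..56  m19  (24B, 8-aligned)
within Vec3: height at 16
32 + 16 = 48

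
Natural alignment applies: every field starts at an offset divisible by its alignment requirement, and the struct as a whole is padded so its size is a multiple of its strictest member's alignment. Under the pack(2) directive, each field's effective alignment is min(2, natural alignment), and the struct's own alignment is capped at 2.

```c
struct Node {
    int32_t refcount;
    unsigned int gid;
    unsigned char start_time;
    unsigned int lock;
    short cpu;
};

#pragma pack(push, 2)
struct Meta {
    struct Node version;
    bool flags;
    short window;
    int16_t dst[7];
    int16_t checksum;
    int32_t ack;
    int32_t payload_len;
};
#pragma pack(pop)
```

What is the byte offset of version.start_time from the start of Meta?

Node: 0..4  refcount  (4B, 4-aligned); 4..8  gid  (4B, 4-aligned); 8..9  start_time  (1B, 1-aligned); 9..12  -- padding (3B); 12..16  lock  (4B, 4-aligned); 16..18  cpu  (2B, 2-aligned); 18..20  -- tail padding (2B); sizeof = 20, alignof = 4
0..20  version  (20B, 2-aligned)
within Node: start_time at 8
0 + 8 = 8

8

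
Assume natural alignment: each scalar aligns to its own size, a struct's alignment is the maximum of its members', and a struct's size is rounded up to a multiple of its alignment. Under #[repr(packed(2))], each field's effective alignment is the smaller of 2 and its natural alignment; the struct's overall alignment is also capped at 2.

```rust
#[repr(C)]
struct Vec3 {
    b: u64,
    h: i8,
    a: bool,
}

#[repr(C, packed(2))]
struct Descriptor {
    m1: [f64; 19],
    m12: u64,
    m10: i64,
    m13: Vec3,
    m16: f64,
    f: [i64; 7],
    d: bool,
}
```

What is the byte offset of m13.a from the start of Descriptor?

Vec3: b at 0 (size 8, align 8) → ends 8; h at 8 (size 1, align 1) → ends 9; a at 9 (size 1, align 1) → ends 10; tail pad 6 to reach multiple of 8; total 16 bytes, alignment 8
m1 at 0 (size 152, align 2) → ends 152
m12 at 152 (size 8, align 2) → ends 160
m10 at 160 (size 8, align 2) → ends 168
m13 at 168 (size 16, align 2) → ends 184
within Vec3: a at 9
168 + 9 = 177

177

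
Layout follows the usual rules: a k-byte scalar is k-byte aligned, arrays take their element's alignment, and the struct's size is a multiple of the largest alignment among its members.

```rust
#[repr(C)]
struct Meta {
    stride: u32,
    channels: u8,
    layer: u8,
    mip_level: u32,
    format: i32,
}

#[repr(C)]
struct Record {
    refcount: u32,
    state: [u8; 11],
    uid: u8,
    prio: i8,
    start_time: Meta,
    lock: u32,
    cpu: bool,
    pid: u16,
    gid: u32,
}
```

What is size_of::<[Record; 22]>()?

Meta: 0..4  stride  (4B, 4-aligned); 4..5  channels  (1B, 1-aligned); 5..6  layer  (1B, 1-aligned); 6..8  -- padding (2B); 8..12  mip_level  (4B, 4-aligned); 12..16  format  (4B, 4-aligned); sizeof = 16, alignof = 4
0..4  refcount  (4B, 4-aligned)
4..15  state  (11B, 1-aligned)
15..16  uid  (1B, 1-aligned)
16..17  prio  (1B, 1-aligned)
17..20  -- padding (3B)
20..36  start_time  (16B, 4-aligned)
36..40  lock  (4B, 4-aligned)
40..41  cpu  (1B, 1-aligned)
41..42  -- padding (1B)
42..44  pid  (2B, 2-aligned)
44..48  gid  (4B, 4-aligned)
sizeof = 48, alignof = 4
array of 22: 22 × 48 = 1056

1056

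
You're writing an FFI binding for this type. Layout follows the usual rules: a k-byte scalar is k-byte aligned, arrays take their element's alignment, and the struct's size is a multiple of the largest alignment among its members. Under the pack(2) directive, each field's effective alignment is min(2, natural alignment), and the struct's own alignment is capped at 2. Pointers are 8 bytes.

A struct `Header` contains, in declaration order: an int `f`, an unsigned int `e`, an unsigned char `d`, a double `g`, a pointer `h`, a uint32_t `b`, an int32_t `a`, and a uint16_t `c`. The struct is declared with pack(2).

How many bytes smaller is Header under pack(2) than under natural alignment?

natural layout:
  0..4  f  (4B, 4-aligned)
  4..8  e  (4B, 4-aligned)
  8..9  d  (1B, 1-aligned)
  9..16  -- padding (7B)
  16..24  g  (8B, 8-aligned)
  24..32  h  (8B, 8-aligned)
  32..36  b  (4B, 4-aligned)
  36..40  a  (4B, 4-aligned)
  40..42  c  (2B, 2-aligned)
  42..48  -- tail padding (6B)
  sizeof = 48, alignof = 8
packed(2) layout:
  0..4  f  (4B, 2-aligned)
  4..8  e  (4B, 2-aligned)
  8..9  d  (1B, 1-aligned)
  9..10  -- padding (1B)
  10..18  g  (8B, 2-aligned)
  18..26  h  (8B, 2-aligned)
  26..30  b  (4B, 2-aligned)
  30..34  a  (4B, 2-aligned)
  34..36  c  (2B, 2-aligned)
  sizeof = 36, alignof = 2
48 − 36 = 12

12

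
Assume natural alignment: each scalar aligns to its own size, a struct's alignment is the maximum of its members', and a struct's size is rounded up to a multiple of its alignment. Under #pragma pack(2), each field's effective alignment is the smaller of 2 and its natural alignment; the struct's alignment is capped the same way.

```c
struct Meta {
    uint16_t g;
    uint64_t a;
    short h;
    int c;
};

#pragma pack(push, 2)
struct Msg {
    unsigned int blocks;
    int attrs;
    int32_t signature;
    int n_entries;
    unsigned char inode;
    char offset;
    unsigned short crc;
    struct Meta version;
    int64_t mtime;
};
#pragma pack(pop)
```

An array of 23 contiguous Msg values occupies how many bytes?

1196

Meta: g at 0 (size 2, align 2) → ends 2; pad 6 to align 8 for a; a at 8 (size 8, align 8) → ends 16; h at 16 (size 2, align 2) → ends 18; pad 2 to align 4 for c; c at 20 (size 4, align 4) → ends 24; total 24 bytes, alignment 8
blocks at 0 (size 4, align 2) → ends 4
attrs at 4 (size 4, align 2) → ends 8
signature at 8 (size 4, align 2) → ends 12
n_entries at 12 (size 4, align 2) → ends 16
inode at 16 (size 1, align 1) → ends 17
offset at 17 (size 1, align 1) → ends 18
crc at 18 (size 2, align 2) → ends 20
version at 20 (size 24, align 2) → ends 44
mtime at 44 (size 8, align 2) → ends 52
total 52 bytes, alignment 2
array of 23: 23 × 52 = 1196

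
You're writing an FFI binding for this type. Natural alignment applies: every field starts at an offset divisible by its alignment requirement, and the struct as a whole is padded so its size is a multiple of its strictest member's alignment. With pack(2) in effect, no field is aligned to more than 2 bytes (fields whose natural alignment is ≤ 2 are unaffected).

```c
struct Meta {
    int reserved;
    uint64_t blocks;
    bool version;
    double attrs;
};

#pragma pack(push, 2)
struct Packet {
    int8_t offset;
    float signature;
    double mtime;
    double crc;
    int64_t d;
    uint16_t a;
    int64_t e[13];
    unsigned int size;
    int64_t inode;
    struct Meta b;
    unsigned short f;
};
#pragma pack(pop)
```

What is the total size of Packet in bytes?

Meta: 0..4  reserved  (4B, 4-aligned); 4..8  -- padding (4B); 8..16  blocks  (8B, 8-aligned); 16..17  version  (1B, 1-aligned); 17..24  -- padding (7B); 24..32  attrs  (8B, 8-aligned); sizeof = 32, alignof = 8
0..1  offset  (1B, 1-aligned)
1..2  -- padding (1B)
2..6  signature  (4B, 2-aligned)
6..14  mtime  (8B, 2-aligned)
14..22  crc  (8B, 2-aligned)
22..30  d  (8B, 2-aligned)
30..32  a  (2B, 2-aligned)
32..136  e  (104B, 2-aligned)
136..140  size  (4B, 2-aligned)
140..148  inode  (8B, 2-aligned)
148..180  b  (32B, 2-aligned)
180..182  f  (2B, 2-aligned)
sizeof = 182, alignof = 2

182 bytes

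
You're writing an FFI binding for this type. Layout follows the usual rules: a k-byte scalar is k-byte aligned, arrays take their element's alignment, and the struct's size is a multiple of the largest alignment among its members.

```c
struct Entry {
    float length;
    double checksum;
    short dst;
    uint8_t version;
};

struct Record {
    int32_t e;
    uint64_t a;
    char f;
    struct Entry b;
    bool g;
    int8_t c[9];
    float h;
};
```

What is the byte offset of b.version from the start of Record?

Entry: 0..4  length  (4B, 4-aligned); 4..8  -- padding (4B); 8..16  checksum  (8B, 8-aligned); 16..18  dst  (2B, 2-aligned); 18..19  version  (1B, 1-aligned); 19..24  -- tail padding (5B); sizeof = 24, alignof = 8
0..4  e  (4B, 4-aligned)
4..8  -- padding (4B)
8..16  a  (8B, 8-aligned)
16..17  f  (1B, 1-aligned)
17..24  -- padding (7B)
24..48  b  (24B, 8-aligned)
within Entry: version at 18
24 + 18 = 42

42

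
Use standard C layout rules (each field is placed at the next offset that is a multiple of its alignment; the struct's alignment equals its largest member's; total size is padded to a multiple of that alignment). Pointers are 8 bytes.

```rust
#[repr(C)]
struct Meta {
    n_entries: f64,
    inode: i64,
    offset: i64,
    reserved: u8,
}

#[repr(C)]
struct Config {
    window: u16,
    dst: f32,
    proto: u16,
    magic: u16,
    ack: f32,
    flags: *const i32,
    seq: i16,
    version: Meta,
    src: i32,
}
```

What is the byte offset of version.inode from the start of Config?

40

Meta: @0: n_entries [8B, align 8] → 8; @8: inode [8B, align 8] → 16; @16: offset [8B, align 8] → 24; @24: reserved [1B, align 1] → 25; +7 tail pad (align 8); size 32, align 8
@0: window [2B, align 2] → 2
+2 pad (align 4)
@4: dst [4B, align 4] → 8
@8: proto [2B, align 2] → 10
@10: magic [2B, align 2] → 12
@12: ack [4B, align 4] → 16
@16: flags [8B, align 8] → 24
@24: seq [2B, align 2] → 26
+6 pad (align 8)
@32: version [32B, align 8] → 64
within Meta: inode at 8
32 + 8 = 40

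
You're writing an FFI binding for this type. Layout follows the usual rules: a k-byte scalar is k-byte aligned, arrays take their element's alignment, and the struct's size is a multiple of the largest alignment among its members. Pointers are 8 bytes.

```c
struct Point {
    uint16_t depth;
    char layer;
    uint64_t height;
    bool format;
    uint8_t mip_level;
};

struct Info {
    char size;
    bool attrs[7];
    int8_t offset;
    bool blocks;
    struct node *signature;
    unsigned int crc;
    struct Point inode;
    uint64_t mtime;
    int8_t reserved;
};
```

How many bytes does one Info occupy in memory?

72

Point: 0..2  depth  (2B, 2-aligned); 2..3  layer  (1B, 1-aligned); 3..8  -- padding (5B); 8..16  height  (8B, 8-aligned); 16..17  format  (1B, 1-aligned); 17..18  mip_level  (1B, 1-aligned); 18..24  -- tail padding (6B); sizeof = 24, alignof = 8
0..1  size  (1B, 1-aligned)
1..8  attrs  (7B, 1-aligned)
8..9  offset  (1B, 1-aligned)
9..10  blocks  (1B, 1-aligned)
10..16  -- padding (6B)
16..24  signature  (8B, 8-aligned)
24..28  crc  (4B, 4-aligned)
28..32  -- padding (4B)
32..56  inode  (24B, 8-aligned)
56..64  mtime  (8B, 8-aligned)
64..65  reserved  (1B, 1-aligned)
65..72  -- tail padding (7B)
sizeof = 72, alignof = 8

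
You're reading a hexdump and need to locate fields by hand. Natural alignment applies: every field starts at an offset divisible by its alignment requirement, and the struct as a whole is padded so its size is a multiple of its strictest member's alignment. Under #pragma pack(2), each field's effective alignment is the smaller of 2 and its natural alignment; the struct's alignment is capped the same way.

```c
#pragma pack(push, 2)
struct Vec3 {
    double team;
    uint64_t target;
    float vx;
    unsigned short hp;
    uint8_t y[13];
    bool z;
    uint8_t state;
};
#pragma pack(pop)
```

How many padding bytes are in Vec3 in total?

0..8  team  (8B, 2-aligned)
8..16  target  (8B, 2-aligned)
16..20  vx  (4B, 2-aligned)
20..22  hp  (2B, 2-aligned)
22..35  y  (13B, 1-aligned)
35..36  z  (1B, 1-aligned)
36..37  state  (1B, 1-aligned)
37..38  -- tail padding (1B)
sizeof = 38, alignof = 2
data bytes 37, size 38 → padding 1

1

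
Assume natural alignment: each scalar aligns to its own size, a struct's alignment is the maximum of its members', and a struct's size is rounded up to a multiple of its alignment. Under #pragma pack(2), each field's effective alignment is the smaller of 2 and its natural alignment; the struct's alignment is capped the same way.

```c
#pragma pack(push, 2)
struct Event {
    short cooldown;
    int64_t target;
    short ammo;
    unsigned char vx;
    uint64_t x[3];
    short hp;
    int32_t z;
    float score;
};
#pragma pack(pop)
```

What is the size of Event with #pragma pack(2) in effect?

cooldown at 0 (size 2, align 2) → ends 2
target at 2 (size 8, align 2) → ends 10
ammo at 10 (size 2, align 2) → ends 12
vx at 12 (size 1, align 1) → ends 13
pad 1 to align 2 for x
x at 14 (size 24, align 2) → ends 38
hp at 38 (size 2, align 2) → ends 40
z at 40 (size 4, align 2) → ends 44
score at 44 (size 4, align 2) → ends 48
total 48 bytes, alignment 2

48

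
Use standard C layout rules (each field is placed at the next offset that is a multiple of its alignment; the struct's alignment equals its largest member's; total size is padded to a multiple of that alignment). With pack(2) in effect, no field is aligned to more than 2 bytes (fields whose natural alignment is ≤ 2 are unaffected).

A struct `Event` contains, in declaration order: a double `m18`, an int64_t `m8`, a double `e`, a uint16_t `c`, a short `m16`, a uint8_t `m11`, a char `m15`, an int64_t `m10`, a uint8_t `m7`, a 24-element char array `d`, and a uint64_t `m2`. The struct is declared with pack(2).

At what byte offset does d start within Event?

39

0..8  m18  (8B, 2-aligned)
8..16  m8  (8B, 2-aligned)
16..24  e  (8B, 2-aligned)
24..26  c  (2B, 2-aligned)
26..28  m16  (2B, 2-aligned)
28..29  m11  (1B, 1-aligned)
29..30  m15  (1B, 1-aligned)
30..38  m10  (8B, 2-aligned)
38..39  m7  (1B, 1-aligned)
39..63  d  (24B, 1-aligned)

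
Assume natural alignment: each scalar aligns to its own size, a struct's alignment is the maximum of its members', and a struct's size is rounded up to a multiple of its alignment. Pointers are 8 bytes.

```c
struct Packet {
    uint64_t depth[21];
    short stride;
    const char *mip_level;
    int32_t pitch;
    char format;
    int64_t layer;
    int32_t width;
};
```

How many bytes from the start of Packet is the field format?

depth at 0 (size 168, align 8) → ends 168
stride at 168 (size 2, align 2) → ends 170
pad 6 to align 8 for mip_level
mip_level at 176 (size 8, align 8) → ends 184
pitch at 184 (size 4, align 4) → ends 188
format at 188 (size 1, align 1) → ends 189

188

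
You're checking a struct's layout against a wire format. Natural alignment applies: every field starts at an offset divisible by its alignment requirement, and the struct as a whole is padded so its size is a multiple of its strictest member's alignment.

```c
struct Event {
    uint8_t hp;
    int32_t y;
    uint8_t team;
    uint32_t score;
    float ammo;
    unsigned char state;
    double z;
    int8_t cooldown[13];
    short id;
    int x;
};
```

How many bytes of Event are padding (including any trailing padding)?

hp at 0 (size 1, align 1) → ends 1
pad 3 to align 4 for y
y at 4 (size 4, align 4) → ends 8
team at 8 (size 1, align 1) → ends 9
pad 3 to align 4 for score
score at 12 (size 4, align 4) → ends 16
ammo at 16 (size 4, align 4) → ends 20
state at 20 (size 1, align 1) → ends 21
pad 3 to align 8 for z
z at 24 (size 8, align 8) → ends 32
cooldown at 32 (size 13, align 1) → ends 45
pad 1 to align 2 for id
id at 46 (size 2, align 2) → ends 48
x at 48 (size 4, align 4) → ends 52
tail pad 4 to reach multiple of 8
total 56 bytes, alignment 8
data bytes 42, size 56 → padding 14

14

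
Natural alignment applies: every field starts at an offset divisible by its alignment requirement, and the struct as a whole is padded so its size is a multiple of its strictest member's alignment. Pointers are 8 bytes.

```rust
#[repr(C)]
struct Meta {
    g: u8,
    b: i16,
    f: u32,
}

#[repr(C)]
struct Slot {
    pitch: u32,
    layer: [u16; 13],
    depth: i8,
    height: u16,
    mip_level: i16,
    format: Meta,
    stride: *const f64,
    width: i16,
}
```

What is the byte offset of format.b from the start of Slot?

38

Meta: @0: g [1B, align 1] → 1; +1 pad (align 2); @2: b [2B, align 2] → 4; @4: f [4B, align 4] → 8; size 8, align 4
@0: pitch [4B, align 4] → 4
@4: layer [26B, align 2] → 30
@30: depth [1B, align 1] → 31
+1 pad (align 2)
@32: height [2B, align 2] → 34
@34: mip_level [2B, align 2] → 36
@36: format [8B, align 4] → 44
within Meta: b at 2
36 + 2 = 38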